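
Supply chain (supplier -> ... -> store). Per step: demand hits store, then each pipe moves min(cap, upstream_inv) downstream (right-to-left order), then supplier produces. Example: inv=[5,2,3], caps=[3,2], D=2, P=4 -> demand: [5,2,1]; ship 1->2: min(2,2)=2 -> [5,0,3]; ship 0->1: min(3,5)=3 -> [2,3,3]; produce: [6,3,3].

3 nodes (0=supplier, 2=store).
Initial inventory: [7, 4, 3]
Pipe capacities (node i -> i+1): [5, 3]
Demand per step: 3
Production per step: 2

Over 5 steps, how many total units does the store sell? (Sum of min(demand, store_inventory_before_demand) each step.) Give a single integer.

Answer: 15

Derivation:
Step 1: sold=3 (running total=3) -> [4 6 3]
Step 2: sold=3 (running total=6) -> [2 7 3]
Step 3: sold=3 (running total=9) -> [2 6 3]
Step 4: sold=3 (running total=12) -> [2 5 3]
Step 5: sold=3 (running total=15) -> [2 4 3]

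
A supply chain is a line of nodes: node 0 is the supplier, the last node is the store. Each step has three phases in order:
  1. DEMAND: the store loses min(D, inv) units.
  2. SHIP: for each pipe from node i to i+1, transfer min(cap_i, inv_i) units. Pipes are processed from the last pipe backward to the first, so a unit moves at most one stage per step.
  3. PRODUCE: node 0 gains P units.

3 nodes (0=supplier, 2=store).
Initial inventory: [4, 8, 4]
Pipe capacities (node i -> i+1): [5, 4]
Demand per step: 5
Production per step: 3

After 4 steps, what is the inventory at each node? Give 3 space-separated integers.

Step 1: demand=5,sold=4 ship[1->2]=4 ship[0->1]=4 prod=3 -> inv=[3 8 4]
Step 2: demand=5,sold=4 ship[1->2]=4 ship[0->1]=3 prod=3 -> inv=[3 7 4]
Step 3: demand=5,sold=4 ship[1->2]=4 ship[0->1]=3 prod=3 -> inv=[3 6 4]
Step 4: demand=5,sold=4 ship[1->2]=4 ship[0->1]=3 prod=3 -> inv=[3 5 4]

3 5 4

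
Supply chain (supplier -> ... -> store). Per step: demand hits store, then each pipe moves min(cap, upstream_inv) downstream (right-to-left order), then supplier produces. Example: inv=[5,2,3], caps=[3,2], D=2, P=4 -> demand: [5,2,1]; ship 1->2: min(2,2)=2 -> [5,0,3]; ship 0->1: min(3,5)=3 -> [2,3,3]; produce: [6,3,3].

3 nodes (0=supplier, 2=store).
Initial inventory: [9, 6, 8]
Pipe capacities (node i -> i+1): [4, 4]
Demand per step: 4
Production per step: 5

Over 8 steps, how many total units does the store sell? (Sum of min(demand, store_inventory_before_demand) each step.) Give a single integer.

Answer: 32

Derivation:
Step 1: sold=4 (running total=4) -> [10 6 8]
Step 2: sold=4 (running total=8) -> [11 6 8]
Step 3: sold=4 (running total=12) -> [12 6 8]
Step 4: sold=4 (running total=16) -> [13 6 8]
Step 5: sold=4 (running total=20) -> [14 6 8]
Step 6: sold=4 (running total=24) -> [15 6 8]
Step 7: sold=4 (running total=28) -> [16 6 8]
Step 8: sold=4 (running total=32) -> [17 6 8]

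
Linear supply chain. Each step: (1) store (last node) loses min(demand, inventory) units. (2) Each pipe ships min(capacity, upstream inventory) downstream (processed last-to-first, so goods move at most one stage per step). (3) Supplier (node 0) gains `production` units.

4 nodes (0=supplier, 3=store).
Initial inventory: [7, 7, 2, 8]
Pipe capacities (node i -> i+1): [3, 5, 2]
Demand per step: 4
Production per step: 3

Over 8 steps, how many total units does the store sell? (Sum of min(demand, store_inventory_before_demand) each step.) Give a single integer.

Answer: 22

Derivation:
Step 1: sold=4 (running total=4) -> [7 5 5 6]
Step 2: sold=4 (running total=8) -> [7 3 8 4]
Step 3: sold=4 (running total=12) -> [7 3 9 2]
Step 4: sold=2 (running total=14) -> [7 3 10 2]
Step 5: sold=2 (running total=16) -> [7 3 11 2]
Step 6: sold=2 (running total=18) -> [7 3 12 2]
Step 7: sold=2 (running total=20) -> [7 3 13 2]
Step 8: sold=2 (running total=22) -> [7 3 14 2]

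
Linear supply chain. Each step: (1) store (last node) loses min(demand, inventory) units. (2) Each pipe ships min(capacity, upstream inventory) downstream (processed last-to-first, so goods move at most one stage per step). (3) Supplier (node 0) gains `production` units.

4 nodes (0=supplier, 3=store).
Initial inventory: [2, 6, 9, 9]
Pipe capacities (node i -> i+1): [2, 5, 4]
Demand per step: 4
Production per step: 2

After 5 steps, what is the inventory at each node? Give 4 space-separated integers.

Step 1: demand=4,sold=4 ship[2->3]=4 ship[1->2]=5 ship[0->1]=2 prod=2 -> inv=[2 3 10 9]
Step 2: demand=4,sold=4 ship[2->3]=4 ship[1->2]=3 ship[0->1]=2 prod=2 -> inv=[2 2 9 9]
Step 3: demand=4,sold=4 ship[2->3]=4 ship[1->2]=2 ship[0->1]=2 prod=2 -> inv=[2 2 7 9]
Step 4: demand=4,sold=4 ship[2->3]=4 ship[1->2]=2 ship[0->1]=2 prod=2 -> inv=[2 2 5 9]
Step 5: demand=4,sold=4 ship[2->3]=4 ship[1->2]=2 ship[0->1]=2 prod=2 -> inv=[2 2 3 9]

2 2 3 9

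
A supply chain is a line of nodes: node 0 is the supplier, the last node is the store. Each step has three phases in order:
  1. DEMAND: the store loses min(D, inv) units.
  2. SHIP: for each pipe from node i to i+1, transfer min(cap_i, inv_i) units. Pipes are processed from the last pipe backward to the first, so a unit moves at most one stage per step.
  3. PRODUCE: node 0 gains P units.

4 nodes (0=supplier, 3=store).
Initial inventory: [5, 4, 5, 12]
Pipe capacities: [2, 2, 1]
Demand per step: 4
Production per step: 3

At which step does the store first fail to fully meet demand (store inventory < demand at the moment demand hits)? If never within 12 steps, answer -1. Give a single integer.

Step 1: demand=4,sold=4 ship[2->3]=1 ship[1->2]=2 ship[0->1]=2 prod=3 -> [6 4 6 9]
Step 2: demand=4,sold=4 ship[2->3]=1 ship[1->2]=2 ship[0->1]=2 prod=3 -> [7 4 7 6]
Step 3: demand=4,sold=4 ship[2->3]=1 ship[1->2]=2 ship[0->1]=2 prod=3 -> [8 4 8 3]
Step 4: demand=4,sold=3 ship[2->3]=1 ship[1->2]=2 ship[0->1]=2 prod=3 -> [9 4 9 1]
Step 5: demand=4,sold=1 ship[2->3]=1 ship[1->2]=2 ship[0->1]=2 prod=3 -> [10 4 10 1]
Step 6: demand=4,sold=1 ship[2->3]=1 ship[1->2]=2 ship[0->1]=2 prod=3 -> [11 4 11 1]
Step 7: demand=4,sold=1 ship[2->3]=1 ship[1->2]=2 ship[0->1]=2 prod=3 -> [12 4 12 1]
Step 8: demand=4,sold=1 ship[2->3]=1 ship[1->2]=2 ship[0->1]=2 prod=3 -> [13 4 13 1]
Step 9: demand=4,sold=1 ship[2->3]=1 ship[1->2]=2 ship[0->1]=2 prod=3 -> [14 4 14 1]
Step 10: demand=4,sold=1 ship[2->3]=1 ship[1->2]=2 ship[0->1]=2 prod=3 -> [15 4 15 1]
Step 11: demand=4,sold=1 ship[2->3]=1 ship[1->2]=2 ship[0->1]=2 prod=3 -> [16 4 16 1]
Step 12: demand=4,sold=1 ship[2->3]=1 ship[1->2]=2 ship[0->1]=2 prod=3 -> [17 4 17 1]
First stockout at step 4

4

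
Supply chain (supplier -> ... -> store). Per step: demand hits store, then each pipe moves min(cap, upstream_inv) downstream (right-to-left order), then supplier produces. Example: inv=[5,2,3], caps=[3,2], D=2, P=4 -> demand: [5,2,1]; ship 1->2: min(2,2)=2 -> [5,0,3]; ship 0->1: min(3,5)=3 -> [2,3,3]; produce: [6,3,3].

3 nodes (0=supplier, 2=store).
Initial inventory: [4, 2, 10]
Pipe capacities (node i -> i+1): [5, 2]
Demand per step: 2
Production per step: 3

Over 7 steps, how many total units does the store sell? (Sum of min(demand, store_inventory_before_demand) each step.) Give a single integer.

Answer: 14

Derivation:
Step 1: sold=2 (running total=2) -> [3 4 10]
Step 2: sold=2 (running total=4) -> [3 5 10]
Step 3: sold=2 (running total=6) -> [3 6 10]
Step 4: sold=2 (running total=8) -> [3 7 10]
Step 5: sold=2 (running total=10) -> [3 8 10]
Step 6: sold=2 (running total=12) -> [3 9 10]
Step 7: sold=2 (running total=14) -> [3 10 10]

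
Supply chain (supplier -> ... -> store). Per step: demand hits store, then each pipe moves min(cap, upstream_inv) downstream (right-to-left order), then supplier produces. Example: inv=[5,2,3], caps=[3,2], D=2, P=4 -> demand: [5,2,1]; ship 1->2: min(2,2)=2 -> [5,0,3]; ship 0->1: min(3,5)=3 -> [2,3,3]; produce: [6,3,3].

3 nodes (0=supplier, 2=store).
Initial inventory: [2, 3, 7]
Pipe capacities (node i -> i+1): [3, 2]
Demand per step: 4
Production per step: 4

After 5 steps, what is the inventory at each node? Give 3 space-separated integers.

Step 1: demand=4,sold=4 ship[1->2]=2 ship[0->1]=2 prod=4 -> inv=[4 3 5]
Step 2: demand=4,sold=4 ship[1->2]=2 ship[0->1]=3 prod=4 -> inv=[5 4 3]
Step 3: demand=4,sold=3 ship[1->2]=2 ship[0->1]=3 prod=4 -> inv=[6 5 2]
Step 4: demand=4,sold=2 ship[1->2]=2 ship[0->1]=3 prod=4 -> inv=[7 6 2]
Step 5: demand=4,sold=2 ship[1->2]=2 ship[0->1]=3 prod=4 -> inv=[8 7 2]

8 7 2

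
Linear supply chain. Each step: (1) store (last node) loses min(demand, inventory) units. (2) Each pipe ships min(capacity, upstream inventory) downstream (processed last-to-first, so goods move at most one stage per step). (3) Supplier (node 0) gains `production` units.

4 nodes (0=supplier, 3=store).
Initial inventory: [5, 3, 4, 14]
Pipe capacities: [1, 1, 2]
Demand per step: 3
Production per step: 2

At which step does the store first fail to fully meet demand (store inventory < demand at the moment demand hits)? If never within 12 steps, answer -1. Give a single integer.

Step 1: demand=3,sold=3 ship[2->3]=2 ship[1->2]=1 ship[0->1]=1 prod=2 -> [6 3 3 13]
Step 2: demand=3,sold=3 ship[2->3]=2 ship[1->2]=1 ship[0->1]=1 prod=2 -> [7 3 2 12]
Step 3: demand=3,sold=3 ship[2->3]=2 ship[1->2]=1 ship[0->1]=1 prod=2 -> [8 3 1 11]
Step 4: demand=3,sold=3 ship[2->3]=1 ship[1->2]=1 ship[0->1]=1 prod=2 -> [9 3 1 9]
Step 5: demand=3,sold=3 ship[2->3]=1 ship[1->2]=1 ship[0->1]=1 prod=2 -> [10 3 1 7]
Step 6: demand=3,sold=3 ship[2->3]=1 ship[1->2]=1 ship[0->1]=1 prod=2 -> [11 3 1 5]
Step 7: demand=3,sold=3 ship[2->3]=1 ship[1->2]=1 ship[0->1]=1 prod=2 -> [12 3 1 3]
Step 8: demand=3,sold=3 ship[2->3]=1 ship[1->2]=1 ship[0->1]=1 prod=2 -> [13 3 1 1]
Step 9: demand=3,sold=1 ship[2->3]=1 ship[1->2]=1 ship[0->1]=1 prod=2 -> [14 3 1 1]
Step 10: demand=3,sold=1 ship[2->3]=1 ship[1->2]=1 ship[0->1]=1 prod=2 -> [15 3 1 1]
Step 11: demand=3,sold=1 ship[2->3]=1 ship[1->2]=1 ship[0->1]=1 prod=2 -> [16 3 1 1]
Step 12: demand=3,sold=1 ship[2->3]=1 ship[1->2]=1 ship[0->1]=1 prod=2 -> [17 3 1 1]
First stockout at step 9

9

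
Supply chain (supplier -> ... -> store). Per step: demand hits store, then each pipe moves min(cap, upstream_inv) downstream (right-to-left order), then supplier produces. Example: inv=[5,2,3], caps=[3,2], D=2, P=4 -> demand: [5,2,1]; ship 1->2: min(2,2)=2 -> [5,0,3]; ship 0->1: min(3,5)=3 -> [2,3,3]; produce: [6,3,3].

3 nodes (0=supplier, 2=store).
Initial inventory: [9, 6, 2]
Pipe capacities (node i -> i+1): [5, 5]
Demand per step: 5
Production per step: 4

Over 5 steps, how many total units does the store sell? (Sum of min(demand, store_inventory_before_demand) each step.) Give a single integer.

Step 1: sold=2 (running total=2) -> [8 6 5]
Step 2: sold=5 (running total=7) -> [7 6 5]
Step 3: sold=5 (running total=12) -> [6 6 5]
Step 4: sold=5 (running total=17) -> [5 6 5]
Step 5: sold=5 (running total=22) -> [4 6 5]

Answer: 22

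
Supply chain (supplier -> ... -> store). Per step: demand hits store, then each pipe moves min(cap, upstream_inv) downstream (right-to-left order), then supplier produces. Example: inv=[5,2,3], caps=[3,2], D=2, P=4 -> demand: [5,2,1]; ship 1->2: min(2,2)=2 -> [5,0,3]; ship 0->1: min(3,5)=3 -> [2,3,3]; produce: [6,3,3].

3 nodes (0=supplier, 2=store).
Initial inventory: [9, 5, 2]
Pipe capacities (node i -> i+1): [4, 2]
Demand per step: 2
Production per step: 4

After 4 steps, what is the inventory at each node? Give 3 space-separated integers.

Step 1: demand=2,sold=2 ship[1->2]=2 ship[0->1]=4 prod=4 -> inv=[9 7 2]
Step 2: demand=2,sold=2 ship[1->2]=2 ship[0->1]=4 prod=4 -> inv=[9 9 2]
Step 3: demand=2,sold=2 ship[1->2]=2 ship[0->1]=4 prod=4 -> inv=[9 11 2]
Step 4: demand=2,sold=2 ship[1->2]=2 ship[0->1]=4 prod=4 -> inv=[9 13 2]

9 13 2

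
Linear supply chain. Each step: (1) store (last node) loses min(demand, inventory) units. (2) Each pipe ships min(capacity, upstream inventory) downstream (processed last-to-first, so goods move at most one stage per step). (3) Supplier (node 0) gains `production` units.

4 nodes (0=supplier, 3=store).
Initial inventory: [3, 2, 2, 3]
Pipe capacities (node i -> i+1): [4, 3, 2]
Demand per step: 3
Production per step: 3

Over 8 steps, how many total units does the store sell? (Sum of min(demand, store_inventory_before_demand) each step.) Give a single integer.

Answer: 17

Derivation:
Step 1: sold=3 (running total=3) -> [3 3 2 2]
Step 2: sold=2 (running total=5) -> [3 3 3 2]
Step 3: sold=2 (running total=7) -> [3 3 4 2]
Step 4: sold=2 (running total=9) -> [3 3 5 2]
Step 5: sold=2 (running total=11) -> [3 3 6 2]
Step 6: sold=2 (running total=13) -> [3 3 7 2]
Step 7: sold=2 (running total=15) -> [3 3 8 2]
Step 8: sold=2 (running total=17) -> [3 3 9 2]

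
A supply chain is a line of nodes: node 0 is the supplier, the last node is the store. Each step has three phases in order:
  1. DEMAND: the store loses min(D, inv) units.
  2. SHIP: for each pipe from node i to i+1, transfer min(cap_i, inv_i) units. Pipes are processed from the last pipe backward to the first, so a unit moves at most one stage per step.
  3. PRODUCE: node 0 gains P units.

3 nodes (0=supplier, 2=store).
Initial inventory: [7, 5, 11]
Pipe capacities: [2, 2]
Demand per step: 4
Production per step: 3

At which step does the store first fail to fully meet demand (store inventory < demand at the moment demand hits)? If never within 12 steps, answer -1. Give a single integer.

Step 1: demand=4,sold=4 ship[1->2]=2 ship[0->1]=2 prod=3 -> [8 5 9]
Step 2: demand=4,sold=4 ship[1->2]=2 ship[0->1]=2 prod=3 -> [9 5 7]
Step 3: demand=4,sold=4 ship[1->2]=2 ship[0->1]=2 prod=3 -> [10 5 5]
Step 4: demand=4,sold=4 ship[1->2]=2 ship[0->1]=2 prod=3 -> [11 5 3]
Step 5: demand=4,sold=3 ship[1->2]=2 ship[0->1]=2 prod=3 -> [12 5 2]
Step 6: demand=4,sold=2 ship[1->2]=2 ship[0->1]=2 prod=3 -> [13 5 2]
Step 7: demand=4,sold=2 ship[1->2]=2 ship[0->1]=2 prod=3 -> [14 5 2]
Step 8: demand=4,sold=2 ship[1->2]=2 ship[0->1]=2 prod=3 -> [15 5 2]
Step 9: demand=4,sold=2 ship[1->2]=2 ship[0->1]=2 prod=3 -> [16 5 2]
Step 10: demand=4,sold=2 ship[1->2]=2 ship[0->1]=2 prod=3 -> [17 5 2]
Step 11: demand=4,sold=2 ship[1->2]=2 ship[0->1]=2 prod=3 -> [18 5 2]
Step 12: demand=4,sold=2 ship[1->2]=2 ship[0->1]=2 prod=3 -> [19 5 2]
First stockout at step 5

5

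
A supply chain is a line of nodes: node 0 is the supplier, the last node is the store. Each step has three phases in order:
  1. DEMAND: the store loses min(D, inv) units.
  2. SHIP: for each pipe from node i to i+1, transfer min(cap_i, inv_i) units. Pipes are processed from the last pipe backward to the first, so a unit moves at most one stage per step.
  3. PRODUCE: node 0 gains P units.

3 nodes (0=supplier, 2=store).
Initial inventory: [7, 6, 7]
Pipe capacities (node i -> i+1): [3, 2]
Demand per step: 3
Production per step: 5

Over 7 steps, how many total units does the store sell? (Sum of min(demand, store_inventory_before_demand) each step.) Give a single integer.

Answer: 19

Derivation:
Step 1: sold=3 (running total=3) -> [9 7 6]
Step 2: sold=3 (running total=6) -> [11 8 5]
Step 3: sold=3 (running total=9) -> [13 9 4]
Step 4: sold=3 (running total=12) -> [15 10 3]
Step 5: sold=3 (running total=15) -> [17 11 2]
Step 6: sold=2 (running total=17) -> [19 12 2]
Step 7: sold=2 (running total=19) -> [21 13 2]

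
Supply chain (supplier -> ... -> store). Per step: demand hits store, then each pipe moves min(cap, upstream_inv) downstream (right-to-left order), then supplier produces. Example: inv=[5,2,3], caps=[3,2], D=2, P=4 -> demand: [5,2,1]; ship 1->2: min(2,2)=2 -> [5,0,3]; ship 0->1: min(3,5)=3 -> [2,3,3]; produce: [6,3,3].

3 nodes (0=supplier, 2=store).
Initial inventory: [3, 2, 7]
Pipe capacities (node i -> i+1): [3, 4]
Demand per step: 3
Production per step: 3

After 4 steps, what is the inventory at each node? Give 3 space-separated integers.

Step 1: demand=3,sold=3 ship[1->2]=2 ship[0->1]=3 prod=3 -> inv=[3 3 6]
Step 2: demand=3,sold=3 ship[1->2]=3 ship[0->1]=3 prod=3 -> inv=[3 3 6]
Step 3: demand=3,sold=3 ship[1->2]=3 ship[0->1]=3 prod=3 -> inv=[3 3 6]
Step 4: demand=3,sold=3 ship[1->2]=3 ship[0->1]=3 prod=3 -> inv=[3 3 6]

3 3 6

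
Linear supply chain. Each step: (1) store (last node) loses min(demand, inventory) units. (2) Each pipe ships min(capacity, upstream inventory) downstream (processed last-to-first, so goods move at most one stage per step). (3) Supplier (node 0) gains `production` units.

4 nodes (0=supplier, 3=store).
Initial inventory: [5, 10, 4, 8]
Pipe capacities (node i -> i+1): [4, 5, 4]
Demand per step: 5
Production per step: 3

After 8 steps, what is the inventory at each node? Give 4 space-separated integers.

Step 1: demand=5,sold=5 ship[2->3]=4 ship[1->2]=5 ship[0->1]=4 prod=3 -> inv=[4 9 5 7]
Step 2: demand=5,sold=5 ship[2->3]=4 ship[1->2]=5 ship[0->1]=4 prod=3 -> inv=[3 8 6 6]
Step 3: demand=5,sold=5 ship[2->3]=4 ship[1->2]=5 ship[0->1]=3 prod=3 -> inv=[3 6 7 5]
Step 4: demand=5,sold=5 ship[2->3]=4 ship[1->2]=5 ship[0->1]=3 prod=3 -> inv=[3 4 8 4]
Step 5: demand=5,sold=4 ship[2->3]=4 ship[1->2]=4 ship[0->1]=3 prod=3 -> inv=[3 3 8 4]
Step 6: demand=5,sold=4 ship[2->3]=4 ship[1->2]=3 ship[0->1]=3 prod=3 -> inv=[3 3 7 4]
Step 7: demand=5,sold=4 ship[2->3]=4 ship[1->2]=3 ship[0->1]=3 prod=3 -> inv=[3 3 6 4]
Step 8: demand=5,sold=4 ship[2->3]=4 ship[1->2]=3 ship[0->1]=3 prod=3 -> inv=[3 3 5 4]

3 3 5 4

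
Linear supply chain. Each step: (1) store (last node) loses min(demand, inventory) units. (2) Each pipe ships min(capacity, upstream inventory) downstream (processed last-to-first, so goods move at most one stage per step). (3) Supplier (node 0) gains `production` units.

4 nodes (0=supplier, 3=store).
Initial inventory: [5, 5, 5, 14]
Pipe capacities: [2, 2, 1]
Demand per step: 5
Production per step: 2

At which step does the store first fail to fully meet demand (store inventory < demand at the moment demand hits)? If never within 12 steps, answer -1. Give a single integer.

Step 1: demand=5,sold=5 ship[2->3]=1 ship[1->2]=2 ship[0->1]=2 prod=2 -> [5 5 6 10]
Step 2: demand=5,sold=5 ship[2->3]=1 ship[1->2]=2 ship[0->1]=2 prod=2 -> [5 5 7 6]
Step 3: demand=5,sold=5 ship[2->3]=1 ship[1->2]=2 ship[0->1]=2 prod=2 -> [5 5 8 2]
Step 4: demand=5,sold=2 ship[2->3]=1 ship[1->2]=2 ship[0->1]=2 prod=2 -> [5 5 9 1]
Step 5: demand=5,sold=1 ship[2->3]=1 ship[1->2]=2 ship[0->1]=2 prod=2 -> [5 5 10 1]
Step 6: demand=5,sold=1 ship[2->3]=1 ship[1->2]=2 ship[0->1]=2 prod=2 -> [5 5 11 1]
Step 7: demand=5,sold=1 ship[2->3]=1 ship[1->2]=2 ship[0->1]=2 prod=2 -> [5 5 12 1]
Step 8: demand=5,sold=1 ship[2->3]=1 ship[1->2]=2 ship[0->1]=2 prod=2 -> [5 5 13 1]
Step 9: demand=5,sold=1 ship[2->3]=1 ship[1->2]=2 ship[0->1]=2 prod=2 -> [5 5 14 1]
Step 10: demand=5,sold=1 ship[2->3]=1 ship[1->2]=2 ship[0->1]=2 prod=2 -> [5 5 15 1]
Step 11: demand=5,sold=1 ship[2->3]=1 ship[1->2]=2 ship[0->1]=2 prod=2 -> [5 5 16 1]
Step 12: demand=5,sold=1 ship[2->3]=1 ship[1->2]=2 ship[0->1]=2 prod=2 -> [5 5 17 1]
First stockout at step 4

4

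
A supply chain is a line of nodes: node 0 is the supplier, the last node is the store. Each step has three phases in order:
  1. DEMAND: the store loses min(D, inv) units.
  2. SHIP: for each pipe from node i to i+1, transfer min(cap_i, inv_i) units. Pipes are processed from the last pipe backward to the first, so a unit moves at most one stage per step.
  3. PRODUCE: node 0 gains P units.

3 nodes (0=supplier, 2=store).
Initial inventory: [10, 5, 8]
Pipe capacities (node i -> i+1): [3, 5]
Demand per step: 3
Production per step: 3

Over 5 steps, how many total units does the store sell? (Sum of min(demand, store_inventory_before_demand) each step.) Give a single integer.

Answer: 15

Derivation:
Step 1: sold=3 (running total=3) -> [10 3 10]
Step 2: sold=3 (running total=6) -> [10 3 10]
Step 3: sold=3 (running total=9) -> [10 3 10]
Step 4: sold=3 (running total=12) -> [10 3 10]
Step 5: sold=3 (running total=15) -> [10 3 10]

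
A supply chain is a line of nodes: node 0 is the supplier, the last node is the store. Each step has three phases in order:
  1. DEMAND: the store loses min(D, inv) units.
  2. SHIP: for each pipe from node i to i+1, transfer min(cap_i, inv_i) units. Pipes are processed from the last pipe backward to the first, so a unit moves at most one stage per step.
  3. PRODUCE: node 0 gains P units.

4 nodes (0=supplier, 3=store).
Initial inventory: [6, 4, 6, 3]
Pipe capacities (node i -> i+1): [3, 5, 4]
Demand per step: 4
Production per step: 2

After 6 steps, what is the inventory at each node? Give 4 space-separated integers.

Step 1: demand=4,sold=3 ship[2->3]=4 ship[1->2]=4 ship[0->1]=3 prod=2 -> inv=[5 3 6 4]
Step 2: demand=4,sold=4 ship[2->3]=4 ship[1->2]=3 ship[0->1]=3 prod=2 -> inv=[4 3 5 4]
Step 3: demand=4,sold=4 ship[2->3]=4 ship[1->2]=3 ship[0->1]=3 prod=2 -> inv=[3 3 4 4]
Step 4: demand=4,sold=4 ship[2->3]=4 ship[1->2]=3 ship[0->1]=3 prod=2 -> inv=[2 3 3 4]
Step 5: demand=4,sold=4 ship[2->3]=3 ship[1->2]=3 ship[0->1]=2 prod=2 -> inv=[2 2 3 3]
Step 6: demand=4,sold=3 ship[2->3]=3 ship[1->2]=2 ship[0->1]=2 prod=2 -> inv=[2 2 2 3]

2 2 2 3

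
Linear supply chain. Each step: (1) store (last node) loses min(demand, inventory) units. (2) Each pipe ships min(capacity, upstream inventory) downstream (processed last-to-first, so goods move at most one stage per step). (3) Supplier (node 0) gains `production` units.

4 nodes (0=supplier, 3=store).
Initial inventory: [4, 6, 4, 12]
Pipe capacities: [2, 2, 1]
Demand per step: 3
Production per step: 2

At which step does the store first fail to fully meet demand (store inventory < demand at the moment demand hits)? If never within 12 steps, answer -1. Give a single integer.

Step 1: demand=3,sold=3 ship[2->3]=1 ship[1->2]=2 ship[0->1]=2 prod=2 -> [4 6 5 10]
Step 2: demand=3,sold=3 ship[2->3]=1 ship[1->2]=2 ship[0->1]=2 prod=2 -> [4 6 6 8]
Step 3: demand=3,sold=3 ship[2->3]=1 ship[1->2]=2 ship[0->1]=2 prod=2 -> [4 6 7 6]
Step 4: demand=3,sold=3 ship[2->3]=1 ship[1->2]=2 ship[0->1]=2 prod=2 -> [4 6 8 4]
Step 5: demand=3,sold=3 ship[2->3]=1 ship[1->2]=2 ship[0->1]=2 prod=2 -> [4 6 9 2]
Step 6: demand=3,sold=2 ship[2->3]=1 ship[1->2]=2 ship[0->1]=2 prod=2 -> [4 6 10 1]
Step 7: demand=3,sold=1 ship[2->3]=1 ship[1->2]=2 ship[0->1]=2 prod=2 -> [4 6 11 1]
Step 8: demand=3,sold=1 ship[2->3]=1 ship[1->2]=2 ship[0->1]=2 prod=2 -> [4 6 12 1]
Step 9: demand=3,sold=1 ship[2->3]=1 ship[1->2]=2 ship[0->1]=2 prod=2 -> [4 6 13 1]
Step 10: demand=3,sold=1 ship[2->3]=1 ship[1->2]=2 ship[0->1]=2 prod=2 -> [4 6 14 1]
Step 11: demand=3,sold=1 ship[2->3]=1 ship[1->2]=2 ship[0->1]=2 prod=2 -> [4 6 15 1]
Step 12: demand=3,sold=1 ship[2->3]=1 ship[1->2]=2 ship[0->1]=2 prod=2 -> [4 6 16 1]
First stockout at step 6

6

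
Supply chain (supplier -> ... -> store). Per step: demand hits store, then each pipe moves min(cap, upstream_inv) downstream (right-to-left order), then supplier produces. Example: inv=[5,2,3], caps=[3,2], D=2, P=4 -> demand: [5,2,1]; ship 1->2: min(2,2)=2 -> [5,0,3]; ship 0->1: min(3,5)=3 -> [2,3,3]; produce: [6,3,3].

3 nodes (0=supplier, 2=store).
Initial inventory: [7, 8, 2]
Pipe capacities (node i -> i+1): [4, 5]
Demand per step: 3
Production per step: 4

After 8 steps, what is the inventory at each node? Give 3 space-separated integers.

Step 1: demand=3,sold=2 ship[1->2]=5 ship[0->1]=4 prod=4 -> inv=[7 7 5]
Step 2: demand=3,sold=3 ship[1->2]=5 ship[0->1]=4 prod=4 -> inv=[7 6 7]
Step 3: demand=3,sold=3 ship[1->2]=5 ship[0->1]=4 prod=4 -> inv=[7 5 9]
Step 4: demand=3,sold=3 ship[1->2]=5 ship[0->1]=4 prod=4 -> inv=[7 4 11]
Step 5: demand=3,sold=3 ship[1->2]=4 ship[0->1]=4 prod=4 -> inv=[7 4 12]
Step 6: demand=3,sold=3 ship[1->2]=4 ship[0->1]=4 prod=4 -> inv=[7 4 13]
Step 7: demand=3,sold=3 ship[1->2]=4 ship[0->1]=4 prod=4 -> inv=[7 4 14]
Step 8: demand=3,sold=3 ship[1->2]=4 ship[0->1]=4 prod=4 -> inv=[7 4 15]

7 4 15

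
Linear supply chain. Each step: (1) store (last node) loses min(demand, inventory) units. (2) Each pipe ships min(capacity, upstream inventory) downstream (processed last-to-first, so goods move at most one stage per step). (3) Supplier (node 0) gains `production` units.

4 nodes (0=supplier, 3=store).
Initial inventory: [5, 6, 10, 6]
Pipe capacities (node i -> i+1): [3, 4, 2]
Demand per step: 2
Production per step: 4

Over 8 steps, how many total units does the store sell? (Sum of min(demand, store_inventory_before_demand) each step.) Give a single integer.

Answer: 16

Derivation:
Step 1: sold=2 (running total=2) -> [6 5 12 6]
Step 2: sold=2 (running total=4) -> [7 4 14 6]
Step 3: sold=2 (running total=6) -> [8 3 16 6]
Step 4: sold=2 (running total=8) -> [9 3 17 6]
Step 5: sold=2 (running total=10) -> [10 3 18 6]
Step 6: sold=2 (running total=12) -> [11 3 19 6]
Step 7: sold=2 (running total=14) -> [12 3 20 6]
Step 8: sold=2 (running total=16) -> [13 3 21 6]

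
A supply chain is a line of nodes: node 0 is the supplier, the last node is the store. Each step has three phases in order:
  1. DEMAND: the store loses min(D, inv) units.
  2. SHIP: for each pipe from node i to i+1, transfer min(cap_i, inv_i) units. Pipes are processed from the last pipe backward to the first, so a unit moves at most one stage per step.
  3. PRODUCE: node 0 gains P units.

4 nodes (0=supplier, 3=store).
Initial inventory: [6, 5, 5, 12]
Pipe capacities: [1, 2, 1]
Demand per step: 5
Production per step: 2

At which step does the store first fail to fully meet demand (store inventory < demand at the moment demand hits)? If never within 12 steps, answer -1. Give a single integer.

Step 1: demand=5,sold=5 ship[2->3]=1 ship[1->2]=2 ship[0->1]=1 prod=2 -> [7 4 6 8]
Step 2: demand=5,sold=5 ship[2->3]=1 ship[1->2]=2 ship[0->1]=1 prod=2 -> [8 3 7 4]
Step 3: demand=5,sold=4 ship[2->3]=1 ship[1->2]=2 ship[0->1]=1 prod=2 -> [9 2 8 1]
Step 4: demand=5,sold=1 ship[2->3]=1 ship[1->2]=2 ship[0->1]=1 prod=2 -> [10 1 9 1]
Step 5: demand=5,sold=1 ship[2->3]=1 ship[1->2]=1 ship[0->1]=1 prod=2 -> [11 1 9 1]
Step 6: demand=5,sold=1 ship[2->3]=1 ship[1->2]=1 ship[0->1]=1 prod=2 -> [12 1 9 1]
Step 7: demand=5,sold=1 ship[2->3]=1 ship[1->2]=1 ship[0->1]=1 prod=2 -> [13 1 9 1]
Step 8: demand=5,sold=1 ship[2->3]=1 ship[1->2]=1 ship[0->1]=1 prod=2 -> [14 1 9 1]
Step 9: demand=5,sold=1 ship[2->3]=1 ship[1->2]=1 ship[0->1]=1 prod=2 -> [15 1 9 1]
Step 10: demand=5,sold=1 ship[2->3]=1 ship[1->2]=1 ship[0->1]=1 prod=2 -> [16 1 9 1]
Step 11: demand=5,sold=1 ship[2->3]=1 ship[1->2]=1 ship[0->1]=1 prod=2 -> [17 1 9 1]
Step 12: demand=5,sold=1 ship[2->3]=1 ship[1->2]=1 ship[0->1]=1 prod=2 -> [18 1 9 1]
First stockout at step 3

3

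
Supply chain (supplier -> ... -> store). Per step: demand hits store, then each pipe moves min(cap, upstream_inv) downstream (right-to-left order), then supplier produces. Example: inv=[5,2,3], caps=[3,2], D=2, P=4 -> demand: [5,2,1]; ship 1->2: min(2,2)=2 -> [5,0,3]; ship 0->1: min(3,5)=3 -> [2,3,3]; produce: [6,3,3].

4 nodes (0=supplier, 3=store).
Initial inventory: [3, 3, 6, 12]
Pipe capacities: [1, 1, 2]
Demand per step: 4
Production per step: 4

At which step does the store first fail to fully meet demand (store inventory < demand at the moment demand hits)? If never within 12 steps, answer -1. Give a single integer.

Step 1: demand=4,sold=4 ship[2->3]=2 ship[1->2]=1 ship[0->1]=1 prod=4 -> [6 3 5 10]
Step 2: demand=4,sold=4 ship[2->3]=2 ship[1->2]=1 ship[0->1]=1 prod=4 -> [9 3 4 8]
Step 3: demand=4,sold=4 ship[2->3]=2 ship[1->2]=1 ship[0->1]=1 prod=4 -> [12 3 3 6]
Step 4: demand=4,sold=4 ship[2->3]=2 ship[1->2]=1 ship[0->1]=1 prod=4 -> [15 3 2 4]
Step 5: demand=4,sold=4 ship[2->3]=2 ship[1->2]=1 ship[0->1]=1 prod=4 -> [18 3 1 2]
Step 6: demand=4,sold=2 ship[2->3]=1 ship[1->2]=1 ship[0->1]=1 prod=4 -> [21 3 1 1]
Step 7: demand=4,sold=1 ship[2->3]=1 ship[1->2]=1 ship[0->1]=1 prod=4 -> [24 3 1 1]
Step 8: demand=4,sold=1 ship[2->3]=1 ship[1->2]=1 ship[0->1]=1 prod=4 -> [27 3 1 1]
Step 9: demand=4,sold=1 ship[2->3]=1 ship[1->2]=1 ship[0->1]=1 prod=4 -> [30 3 1 1]
Step 10: demand=4,sold=1 ship[2->3]=1 ship[1->2]=1 ship[0->1]=1 prod=4 -> [33 3 1 1]
Step 11: demand=4,sold=1 ship[2->3]=1 ship[1->2]=1 ship[0->1]=1 prod=4 -> [36 3 1 1]
Step 12: demand=4,sold=1 ship[2->3]=1 ship[1->2]=1 ship[0->1]=1 prod=4 -> [39 3 1 1]
First stockout at step 6

6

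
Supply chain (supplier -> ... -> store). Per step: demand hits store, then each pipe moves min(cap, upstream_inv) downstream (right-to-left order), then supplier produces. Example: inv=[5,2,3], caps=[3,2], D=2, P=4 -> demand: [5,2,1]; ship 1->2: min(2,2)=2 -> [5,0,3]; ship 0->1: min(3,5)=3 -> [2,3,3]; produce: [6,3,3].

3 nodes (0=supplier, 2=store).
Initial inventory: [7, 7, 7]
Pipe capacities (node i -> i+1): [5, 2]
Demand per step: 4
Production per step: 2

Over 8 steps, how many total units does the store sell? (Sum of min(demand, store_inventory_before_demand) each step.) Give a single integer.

Step 1: sold=4 (running total=4) -> [4 10 5]
Step 2: sold=4 (running total=8) -> [2 12 3]
Step 3: sold=3 (running total=11) -> [2 12 2]
Step 4: sold=2 (running total=13) -> [2 12 2]
Step 5: sold=2 (running total=15) -> [2 12 2]
Step 6: sold=2 (running total=17) -> [2 12 2]
Step 7: sold=2 (running total=19) -> [2 12 2]
Step 8: sold=2 (running total=21) -> [2 12 2]

Answer: 21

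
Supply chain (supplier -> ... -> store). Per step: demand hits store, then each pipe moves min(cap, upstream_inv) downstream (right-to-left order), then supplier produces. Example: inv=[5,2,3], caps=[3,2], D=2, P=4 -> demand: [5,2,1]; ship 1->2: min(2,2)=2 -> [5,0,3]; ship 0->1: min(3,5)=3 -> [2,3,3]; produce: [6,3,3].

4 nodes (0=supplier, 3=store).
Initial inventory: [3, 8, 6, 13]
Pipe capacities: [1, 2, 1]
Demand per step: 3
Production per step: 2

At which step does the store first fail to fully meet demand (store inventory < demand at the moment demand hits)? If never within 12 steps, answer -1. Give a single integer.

Step 1: demand=3,sold=3 ship[2->3]=1 ship[1->2]=2 ship[0->1]=1 prod=2 -> [4 7 7 11]
Step 2: demand=3,sold=3 ship[2->3]=1 ship[1->2]=2 ship[0->1]=1 prod=2 -> [5 6 8 9]
Step 3: demand=3,sold=3 ship[2->3]=1 ship[1->2]=2 ship[0->1]=1 prod=2 -> [6 5 9 7]
Step 4: demand=3,sold=3 ship[2->3]=1 ship[1->2]=2 ship[0->1]=1 prod=2 -> [7 4 10 5]
Step 5: demand=3,sold=3 ship[2->3]=1 ship[1->2]=2 ship[0->1]=1 prod=2 -> [8 3 11 3]
Step 6: demand=3,sold=3 ship[2->3]=1 ship[1->2]=2 ship[0->1]=1 prod=2 -> [9 2 12 1]
Step 7: demand=3,sold=1 ship[2->3]=1 ship[1->2]=2 ship[0->1]=1 prod=2 -> [10 1 13 1]
Step 8: demand=3,sold=1 ship[2->3]=1 ship[1->2]=1 ship[0->1]=1 prod=2 -> [11 1 13 1]
Step 9: demand=3,sold=1 ship[2->3]=1 ship[1->2]=1 ship[0->1]=1 prod=2 -> [12 1 13 1]
Step 10: demand=3,sold=1 ship[2->3]=1 ship[1->2]=1 ship[0->1]=1 prod=2 -> [13 1 13 1]
Step 11: demand=3,sold=1 ship[2->3]=1 ship[1->2]=1 ship[0->1]=1 prod=2 -> [14 1 13 1]
Step 12: demand=3,sold=1 ship[2->3]=1 ship[1->2]=1 ship[0->1]=1 prod=2 -> [15 1 13 1]
First stockout at step 7

7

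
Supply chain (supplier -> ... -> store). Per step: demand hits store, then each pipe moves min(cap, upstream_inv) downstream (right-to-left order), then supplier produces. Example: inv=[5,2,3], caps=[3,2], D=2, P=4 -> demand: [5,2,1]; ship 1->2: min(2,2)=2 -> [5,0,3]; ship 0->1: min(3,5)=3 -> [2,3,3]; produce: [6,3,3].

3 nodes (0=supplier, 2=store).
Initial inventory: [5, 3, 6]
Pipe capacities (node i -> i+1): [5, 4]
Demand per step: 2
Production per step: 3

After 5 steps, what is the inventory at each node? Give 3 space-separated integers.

Step 1: demand=2,sold=2 ship[1->2]=3 ship[0->1]=5 prod=3 -> inv=[3 5 7]
Step 2: demand=2,sold=2 ship[1->2]=4 ship[0->1]=3 prod=3 -> inv=[3 4 9]
Step 3: demand=2,sold=2 ship[1->2]=4 ship[0->1]=3 prod=3 -> inv=[3 3 11]
Step 4: demand=2,sold=2 ship[1->2]=3 ship[0->1]=3 prod=3 -> inv=[3 3 12]
Step 5: demand=2,sold=2 ship[1->2]=3 ship[0->1]=3 prod=3 -> inv=[3 3 13]

3 3 13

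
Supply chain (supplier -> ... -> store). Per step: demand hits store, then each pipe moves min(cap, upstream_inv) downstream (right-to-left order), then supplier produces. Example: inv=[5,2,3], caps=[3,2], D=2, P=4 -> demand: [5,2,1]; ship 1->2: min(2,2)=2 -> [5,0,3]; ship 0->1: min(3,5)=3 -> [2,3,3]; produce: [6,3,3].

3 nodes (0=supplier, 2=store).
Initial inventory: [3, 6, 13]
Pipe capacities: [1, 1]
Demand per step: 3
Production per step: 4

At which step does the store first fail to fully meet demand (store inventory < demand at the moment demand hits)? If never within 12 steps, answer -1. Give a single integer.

Step 1: demand=3,sold=3 ship[1->2]=1 ship[0->1]=1 prod=4 -> [6 6 11]
Step 2: demand=3,sold=3 ship[1->2]=1 ship[0->1]=1 prod=4 -> [9 6 9]
Step 3: demand=3,sold=3 ship[1->2]=1 ship[0->1]=1 prod=4 -> [12 6 7]
Step 4: demand=3,sold=3 ship[1->2]=1 ship[0->1]=1 prod=4 -> [15 6 5]
Step 5: demand=3,sold=3 ship[1->2]=1 ship[0->1]=1 prod=4 -> [18 6 3]
Step 6: demand=3,sold=3 ship[1->2]=1 ship[0->1]=1 prod=4 -> [21 6 1]
Step 7: demand=3,sold=1 ship[1->2]=1 ship[0->1]=1 prod=4 -> [24 6 1]
Step 8: demand=3,sold=1 ship[1->2]=1 ship[0->1]=1 prod=4 -> [27 6 1]
Step 9: demand=3,sold=1 ship[1->2]=1 ship[0->1]=1 prod=4 -> [30 6 1]
Step 10: demand=3,sold=1 ship[1->2]=1 ship[0->1]=1 prod=4 -> [33 6 1]
Step 11: demand=3,sold=1 ship[1->2]=1 ship[0->1]=1 prod=4 -> [36 6 1]
Step 12: demand=3,sold=1 ship[1->2]=1 ship[0->1]=1 prod=4 -> [39 6 1]
First stockout at step 7

7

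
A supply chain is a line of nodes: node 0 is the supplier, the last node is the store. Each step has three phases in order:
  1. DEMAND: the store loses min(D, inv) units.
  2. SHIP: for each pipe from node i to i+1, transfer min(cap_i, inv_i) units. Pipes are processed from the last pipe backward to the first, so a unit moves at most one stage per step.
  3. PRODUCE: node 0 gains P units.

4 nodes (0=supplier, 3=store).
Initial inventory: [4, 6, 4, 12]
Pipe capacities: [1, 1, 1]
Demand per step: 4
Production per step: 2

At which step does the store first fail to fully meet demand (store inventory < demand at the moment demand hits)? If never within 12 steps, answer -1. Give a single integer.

Step 1: demand=4,sold=4 ship[2->3]=1 ship[1->2]=1 ship[0->1]=1 prod=2 -> [5 6 4 9]
Step 2: demand=4,sold=4 ship[2->3]=1 ship[1->2]=1 ship[0->1]=1 prod=2 -> [6 6 4 6]
Step 3: demand=4,sold=4 ship[2->3]=1 ship[1->2]=1 ship[0->1]=1 prod=2 -> [7 6 4 3]
Step 4: demand=4,sold=3 ship[2->3]=1 ship[1->2]=1 ship[0->1]=1 prod=2 -> [8 6 4 1]
Step 5: demand=4,sold=1 ship[2->3]=1 ship[1->2]=1 ship[0->1]=1 prod=2 -> [9 6 4 1]
Step 6: demand=4,sold=1 ship[2->3]=1 ship[1->2]=1 ship[0->1]=1 prod=2 -> [10 6 4 1]
Step 7: demand=4,sold=1 ship[2->3]=1 ship[1->2]=1 ship[0->1]=1 prod=2 -> [11 6 4 1]
Step 8: demand=4,sold=1 ship[2->3]=1 ship[1->2]=1 ship[0->1]=1 prod=2 -> [12 6 4 1]
Step 9: demand=4,sold=1 ship[2->3]=1 ship[1->2]=1 ship[0->1]=1 prod=2 -> [13 6 4 1]
Step 10: demand=4,sold=1 ship[2->3]=1 ship[1->2]=1 ship[0->1]=1 prod=2 -> [14 6 4 1]
Step 11: demand=4,sold=1 ship[2->3]=1 ship[1->2]=1 ship[0->1]=1 prod=2 -> [15 6 4 1]
Step 12: demand=4,sold=1 ship[2->3]=1 ship[1->2]=1 ship[0->1]=1 prod=2 -> [16 6 4 1]
First stockout at step 4

4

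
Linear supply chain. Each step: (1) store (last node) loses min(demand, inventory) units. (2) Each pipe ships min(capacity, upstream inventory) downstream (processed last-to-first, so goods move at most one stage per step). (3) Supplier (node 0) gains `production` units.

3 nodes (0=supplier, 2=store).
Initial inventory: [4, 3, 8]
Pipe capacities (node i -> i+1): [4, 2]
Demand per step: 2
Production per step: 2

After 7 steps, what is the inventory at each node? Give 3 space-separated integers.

Step 1: demand=2,sold=2 ship[1->2]=2 ship[0->1]=4 prod=2 -> inv=[2 5 8]
Step 2: demand=2,sold=2 ship[1->2]=2 ship[0->1]=2 prod=2 -> inv=[2 5 8]
Step 3: demand=2,sold=2 ship[1->2]=2 ship[0->1]=2 prod=2 -> inv=[2 5 8]
Step 4: demand=2,sold=2 ship[1->2]=2 ship[0->1]=2 prod=2 -> inv=[2 5 8]
Step 5: demand=2,sold=2 ship[1->2]=2 ship[0->1]=2 prod=2 -> inv=[2 5 8]
Step 6: demand=2,sold=2 ship[1->2]=2 ship[0->1]=2 prod=2 -> inv=[2 5 8]
Step 7: demand=2,sold=2 ship[1->2]=2 ship[0->1]=2 prod=2 -> inv=[2 5 8]

2 5 8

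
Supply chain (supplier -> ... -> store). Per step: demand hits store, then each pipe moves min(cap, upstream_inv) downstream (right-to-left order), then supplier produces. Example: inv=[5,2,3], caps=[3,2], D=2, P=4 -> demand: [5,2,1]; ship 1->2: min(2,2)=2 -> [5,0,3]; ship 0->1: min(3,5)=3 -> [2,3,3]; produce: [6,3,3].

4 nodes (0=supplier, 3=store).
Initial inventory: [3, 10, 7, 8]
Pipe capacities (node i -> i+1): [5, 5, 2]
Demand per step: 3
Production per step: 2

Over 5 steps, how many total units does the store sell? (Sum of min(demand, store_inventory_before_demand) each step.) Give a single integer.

Answer: 15

Derivation:
Step 1: sold=3 (running total=3) -> [2 8 10 7]
Step 2: sold=3 (running total=6) -> [2 5 13 6]
Step 3: sold=3 (running total=9) -> [2 2 16 5]
Step 4: sold=3 (running total=12) -> [2 2 16 4]
Step 5: sold=3 (running total=15) -> [2 2 16 3]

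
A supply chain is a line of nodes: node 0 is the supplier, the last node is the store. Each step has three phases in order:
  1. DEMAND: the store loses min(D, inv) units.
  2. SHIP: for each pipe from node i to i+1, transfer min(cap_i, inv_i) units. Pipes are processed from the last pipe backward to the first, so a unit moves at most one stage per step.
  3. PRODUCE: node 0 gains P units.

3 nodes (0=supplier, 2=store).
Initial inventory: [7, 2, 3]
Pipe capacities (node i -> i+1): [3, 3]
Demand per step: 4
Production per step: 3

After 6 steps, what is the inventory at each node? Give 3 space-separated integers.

Step 1: demand=4,sold=3 ship[1->2]=2 ship[0->1]=3 prod=3 -> inv=[7 3 2]
Step 2: demand=4,sold=2 ship[1->2]=3 ship[0->1]=3 prod=3 -> inv=[7 3 3]
Step 3: demand=4,sold=3 ship[1->2]=3 ship[0->1]=3 prod=3 -> inv=[7 3 3]
Step 4: demand=4,sold=3 ship[1->2]=3 ship[0->1]=3 prod=3 -> inv=[7 3 3]
Step 5: demand=4,sold=3 ship[1->2]=3 ship[0->1]=3 prod=3 -> inv=[7 3 3]
Step 6: demand=4,sold=3 ship[1->2]=3 ship[0->1]=3 prod=3 -> inv=[7 3 3]

7 3 3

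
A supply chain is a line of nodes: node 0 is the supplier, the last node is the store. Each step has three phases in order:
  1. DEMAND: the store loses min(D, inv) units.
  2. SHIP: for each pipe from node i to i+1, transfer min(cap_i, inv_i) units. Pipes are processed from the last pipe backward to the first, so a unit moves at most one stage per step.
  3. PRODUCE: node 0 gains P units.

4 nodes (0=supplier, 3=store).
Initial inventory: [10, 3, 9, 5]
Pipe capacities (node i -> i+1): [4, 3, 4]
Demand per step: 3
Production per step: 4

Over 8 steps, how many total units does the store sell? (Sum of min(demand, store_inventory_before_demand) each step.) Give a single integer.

Answer: 24

Derivation:
Step 1: sold=3 (running total=3) -> [10 4 8 6]
Step 2: sold=3 (running total=6) -> [10 5 7 7]
Step 3: sold=3 (running total=9) -> [10 6 6 8]
Step 4: sold=3 (running total=12) -> [10 7 5 9]
Step 5: sold=3 (running total=15) -> [10 8 4 10]
Step 6: sold=3 (running total=18) -> [10 9 3 11]
Step 7: sold=3 (running total=21) -> [10 10 3 11]
Step 8: sold=3 (running total=24) -> [10 11 3 11]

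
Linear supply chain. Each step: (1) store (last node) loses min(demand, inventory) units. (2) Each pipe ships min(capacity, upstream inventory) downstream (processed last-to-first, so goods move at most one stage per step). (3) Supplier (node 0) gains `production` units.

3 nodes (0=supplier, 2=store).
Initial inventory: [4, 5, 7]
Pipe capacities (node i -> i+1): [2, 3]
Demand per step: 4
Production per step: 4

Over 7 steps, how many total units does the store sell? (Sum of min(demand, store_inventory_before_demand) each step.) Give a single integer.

Answer: 22

Derivation:
Step 1: sold=4 (running total=4) -> [6 4 6]
Step 2: sold=4 (running total=8) -> [8 3 5]
Step 3: sold=4 (running total=12) -> [10 2 4]
Step 4: sold=4 (running total=16) -> [12 2 2]
Step 5: sold=2 (running total=18) -> [14 2 2]
Step 6: sold=2 (running total=20) -> [16 2 2]
Step 7: sold=2 (running total=22) -> [18 2 2]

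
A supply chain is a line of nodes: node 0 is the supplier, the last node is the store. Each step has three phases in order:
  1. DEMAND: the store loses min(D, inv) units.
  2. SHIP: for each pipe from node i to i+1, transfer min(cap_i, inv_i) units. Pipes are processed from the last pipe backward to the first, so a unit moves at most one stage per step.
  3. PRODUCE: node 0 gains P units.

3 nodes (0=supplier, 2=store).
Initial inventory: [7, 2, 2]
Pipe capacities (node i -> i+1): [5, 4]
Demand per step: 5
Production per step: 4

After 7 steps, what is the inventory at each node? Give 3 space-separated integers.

Step 1: demand=5,sold=2 ship[1->2]=2 ship[0->1]=5 prod=4 -> inv=[6 5 2]
Step 2: demand=5,sold=2 ship[1->2]=4 ship[0->1]=5 prod=4 -> inv=[5 6 4]
Step 3: demand=5,sold=4 ship[1->2]=4 ship[0->1]=5 prod=4 -> inv=[4 7 4]
Step 4: demand=5,sold=4 ship[1->2]=4 ship[0->1]=4 prod=4 -> inv=[4 7 4]
Step 5: demand=5,sold=4 ship[1->2]=4 ship[0->1]=4 prod=4 -> inv=[4 7 4]
Step 6: demand=5,sold=4 ship[1->2]=4 ship[0->1]=4 prod=4 -> inv=[4 7 4]
Step 7: demand=5,sold=4 ship[1->2]=4 ship[0->1]=4 prod=4 -> inv=[4 7 4]

4 7 4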